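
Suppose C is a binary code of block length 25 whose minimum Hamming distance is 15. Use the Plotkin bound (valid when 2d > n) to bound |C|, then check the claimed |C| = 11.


Plotkin bound M ≤ 6; given |C| = 11 > bound (violated).

Check applicability: 2d = 30, n = 25.
2d − n = 5 > 0, so Plotkin applies.
Compute d/(2d−n) = 15/5 ≈ 3.0000.
⌊d/(2d−n)⌋ = 3.
Plotkin bound: M ≤ 2·3 = 6.
Given |C| = 11, check: VIOLATED.
This |C| is above the Plotkin bound, so no binary code with n = 25, d = 15 and 11 codewords exists.


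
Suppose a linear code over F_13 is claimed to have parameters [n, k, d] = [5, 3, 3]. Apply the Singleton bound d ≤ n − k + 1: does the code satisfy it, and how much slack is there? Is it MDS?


Singleton RHS = n − k + 1 = 3, slack = 0, bound satisfied, MDS.

Singleton bound: d ≤ n − k + 1.
Here n = 5, k = 3, so n − k + 1 = 3.
Given d = 3, check d ≤ 3: YES.
Slack = (n − k + 1) − d = 0.
The code is MDS (slack = 0).
Description: the claimed parameters are [5, 3, 3]_13; such a code would be MDS (meets Singleton bound).


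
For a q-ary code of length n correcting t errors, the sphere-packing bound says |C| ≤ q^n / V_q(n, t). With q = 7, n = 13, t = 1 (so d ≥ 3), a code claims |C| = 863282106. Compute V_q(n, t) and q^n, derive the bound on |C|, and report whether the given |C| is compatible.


V_q(n, t) = 79, q^n = 96889010407, Hamming bound = 1226443169, |C| = 863282106 ≤ bound (satisfied).

Step 1: Compute V_q(n, t) = Σ_{j=0}^1 C(n, j) (q−1)^j.
  j = 0: C(13,0)·(6)^0 = 1·1 = 1.
  j = 1: C(13,1)·(6)^1 = 13·6 = 78.
  V_q(n, t) = 1 + 78 = 79.
Step 2: q^n = 7^13 = 96889010407.
Step 3: Hamming bound ⌊q^n / V_q(n,t)⌋ = ⌊96889010407/79⌋ = 1226443169.
Step 4: Compare |C| = 863282106 to 1226443169: satisfied.
The claimed |C| lies below the Hamming bound.


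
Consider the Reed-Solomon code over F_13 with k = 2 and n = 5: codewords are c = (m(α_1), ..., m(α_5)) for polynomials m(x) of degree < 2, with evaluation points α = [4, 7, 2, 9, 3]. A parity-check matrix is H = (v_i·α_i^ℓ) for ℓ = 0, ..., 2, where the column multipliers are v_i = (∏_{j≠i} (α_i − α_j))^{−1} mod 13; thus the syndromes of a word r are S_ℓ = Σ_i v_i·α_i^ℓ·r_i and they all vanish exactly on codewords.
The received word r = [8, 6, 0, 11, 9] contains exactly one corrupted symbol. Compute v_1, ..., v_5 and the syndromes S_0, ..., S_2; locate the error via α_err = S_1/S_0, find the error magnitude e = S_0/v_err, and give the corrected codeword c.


S = (4, 3, 12), error at position 1, error magnitude e = 3, c = [5, 6, 0, 11, 9].

Step 1: column multipliers v_i = (∏_{j≠i}(α_i − α_j))^{−1} mod 13.
  i = 1 (α = 4): (4−7)(4−2)(4−9)(4−3) = (−3)·2·(−5)·1 = 30 ≡ 4, so v_1 = 4^{−1} = 10 (mod 13).
  i = 2 (α = 7): (7−4)(7−2)(7−9)(7−3) = 3·5·(−2)·4 = −120 ≡ 10, so v_2 = 10^{−1} = 4 (mod 13).
  i = 3 (α = 2): (2−4)(2−7)(2−9)(2−3) = (−2)·(−5)·(−7)·(−1) = 70 ≡ 5, so v_3 = 5^{−1} = 8 (mod 13).
  i = 4 (α = 9): (9−4)(9−7)(9−2)(9−3) = 5·2·7·6 = 420 ≡ 4, so v_4 = 4^{−1} = 10 (mod 13).
  i = 5 (α = 3): (3−4)(3−7)(3−2)(3−9) = (−1)·(−4)·1·(−6) = −24 ≡ 2, so v_5 = 2^{−1} = 7 (mod 13).
  v = [10, 4, 8, 10, 7].
Step 2: syndromes of r = [8, 6, 0, 11, 9] (all sums mod 13).
  S_0 = Σ v_i r_i = 10·8 + 4·6 + 8·0 + 10·11 + 7·9 = 277 ≡ 4.
  S_1 = Σ v_i α_i r_i = 10·4·8 + 4·7·6 + 8·2·0 + 10·9·11 + 7·3·9 = 1667 ≡ 3.
  α_i^2 mod 13 = [3, 10, 4, 3, 9].
  S_2 = Σ v_i α_i^2 r_i = 10·3·8 + 4·10·6 + 8·4·0 + 10·3·11 + 7·9·9 = 1377 ≡ 12.
  S = (4, 3, 12) ≠ 0, so r is not a codeword (an error is present).
Step 3: locate the error. For a single error e at position i, S_ℓ = v_i·e·α_i^ℓ, so α_err = S_1/S_0.
  S_0^{−1} = 4^{−1} = 10 (mod 13), so α_err = 3·10 = 30 ≡ 4 = α_1. Error position i = 1.
  Consistency check: S_2/S_1 = 12·9 = 108 ≡ 4 = α_err ✓ (single-error assumption holds).
Step 4: error magnitude e = S_0/v_1 = S_0·∏_{j≠1}(α_1 − α_j) = 4·4 = 16 ≡ 3 (mod 13).
Step 5: correct position 1: c_1 = r_1 − e = 8 − 3 ≡ 5 (mod 13). Hence c = [5, 6, 0, 11, 9].
  Check: interpolating c through the α_i gives m(x) = 8 + 9·x (degree < 2) with m(α_i) = c_i for every i, so c is indeed a codeword.


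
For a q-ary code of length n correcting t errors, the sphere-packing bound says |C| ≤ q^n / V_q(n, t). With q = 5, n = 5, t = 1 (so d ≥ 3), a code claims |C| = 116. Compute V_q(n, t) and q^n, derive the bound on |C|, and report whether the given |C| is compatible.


V_q(n, t) = 21, q^n = 3125, Hamming bound = 148, |C| = 116 ≤ bound (satisfied).

Step 1: Compute V_q(n, t) = Σ_{j=0}^1 C(n, j) (q−1)^j.
  j = 0: C(5,0)·(4)^0 = 1·1 = 1.
  j = 1: C(5,1)·(4)^1 = 5·4 = 20.
  V_q(n, t) = 1 + 20 = 21.
Step 2: q^n = 5^5 = 3125.
Step 3: Hamming bound ⌊q^n / V_q(n,t)⌋ = ⌊3125/21⌋ = 148.
Step 4: Compare |C| = 116 to 148: satisfied.
The claimed |C| lies below the Hamming bound.


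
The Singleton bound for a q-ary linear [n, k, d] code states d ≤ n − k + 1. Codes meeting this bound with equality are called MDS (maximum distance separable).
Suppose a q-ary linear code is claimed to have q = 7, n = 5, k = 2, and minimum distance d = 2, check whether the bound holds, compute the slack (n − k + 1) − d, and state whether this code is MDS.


Singleton RHS = n − k + 1 = 4, slack = 2, bound satisfied, not MDS.

Singleton bound: d ≤ n − k + 1.
Here n = 5, k = 2, so n − k + 1 = 4.
Given d = 2, check d ≤ 4: YES.
Slack = (n − k + 1) − d = 2.
The code is NOT MDS (slack = 2 > 0).
Description: the claimed parameters are [5, 2, 2]_7; such a code would be non-MDS.


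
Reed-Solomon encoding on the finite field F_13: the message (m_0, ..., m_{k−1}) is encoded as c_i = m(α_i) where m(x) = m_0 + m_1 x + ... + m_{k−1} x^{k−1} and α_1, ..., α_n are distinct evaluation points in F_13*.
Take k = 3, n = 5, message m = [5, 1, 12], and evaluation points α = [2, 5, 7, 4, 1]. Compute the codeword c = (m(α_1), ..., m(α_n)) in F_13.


c = [3, 11, 2, 6, 5]

Message polynomial: m(x) = 5 + 1·x + 12·x^2 (mod 13).
For each evaluation point α_i, compute m(α_i) mod 13:
  α_1 = 2: Horner steps 12 → 12 → 3, so m(2) = 3.
  α_2 = 5: Horner steps 12 → 9 → 11, so m(5) = 11.
  α_3 = 7: Horner steps 12 → 7 → 2, so m(7) = 2.
  α_4 = 4: Horner steps 12 → 10 → 6, so m(4) = 6.
  α_5 = 1: Horner steps 12 → 0 → 5, so m(1) = 5.
Codeword c = [3, 11, 2, 6, 5] ∈ F_13^5.


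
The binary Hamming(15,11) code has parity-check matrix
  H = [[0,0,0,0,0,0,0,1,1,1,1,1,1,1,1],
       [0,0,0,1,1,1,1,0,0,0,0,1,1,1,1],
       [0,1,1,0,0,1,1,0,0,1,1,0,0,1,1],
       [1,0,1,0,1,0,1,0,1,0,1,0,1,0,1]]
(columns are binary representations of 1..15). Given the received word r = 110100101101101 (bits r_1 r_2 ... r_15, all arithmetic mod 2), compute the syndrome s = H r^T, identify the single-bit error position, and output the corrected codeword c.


s = (1, 1, 0, 1)^T, error position = 13, corrected codeword c = 110100101101001

Compute s = H r^T mod 2 one row at a time:
  s_1 = 0 + 1 + 1 + 0 + 1 + 1 + 0 + 1 = 5 ≡ 1 (mod 2).
  s_2 = 1 + 0 + 0 + 1 + 1 + 1 + 0 + 1 = 5 ≡ 1 (mod 2).
  s_3 = 1 + 0 + 0 + 1 + 1 + 0 + 0 + 1 = 4 ≡ 0 (mod 2).
  s_4 = 1 + 0 + 0 + 1 + 1 + 0 + 1 + 1 = 5 ≡ 1 (mod 2).
s = (1, 1, 0, 1)^T — this equals column 13 of H (binary 1101), so error is at position 13.
Correct: flip bit 13 of r = 110100101101101 to get c = 110100101101001.


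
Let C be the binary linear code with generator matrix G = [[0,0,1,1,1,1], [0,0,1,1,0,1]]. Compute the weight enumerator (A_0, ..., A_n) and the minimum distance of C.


Weight distribution: A_0 = 1, A_1 = 1, A_3 = 1, A_4 = 1. Minimum distance d = 1.

Enumerate all 2^2 = 4 messages m ∈ F_2^2.
For each, compute codeword c = mG in F_2^6, then tally its weight.
  m = 00 → c = 000000, weight = 0.
  m = 10 → c = 001111, weight = 4.
  m = 01 → c = 001101, weight = 3.
  m = 11 → c = 000010, weight = 1.
Tally weights:
  weight 0: 1 codewords.
  weight 1: 1 codewords.
  weight 3: 1 codewords.
  weight 4: 1 codewords.
Minimum distance d = smallest w > 0 with A_w > 0 = 1.
Sanity: Σ A_w = 4 = 2^2 = 4 ✓.


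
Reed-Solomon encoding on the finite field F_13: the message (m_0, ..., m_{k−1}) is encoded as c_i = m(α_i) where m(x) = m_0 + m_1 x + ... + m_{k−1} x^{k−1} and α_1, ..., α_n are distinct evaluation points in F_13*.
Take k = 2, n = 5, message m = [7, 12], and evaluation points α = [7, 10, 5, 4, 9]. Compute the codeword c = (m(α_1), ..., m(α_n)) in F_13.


c = [0, 10, 2, 3, 11]

Message polynomial: m(x) = 7 + 12·x (mod 13).
For each evaluation point α_i, compute m(α_i) mod 13:
  α_1 = 7: Horner steps 12 → 0, so m(7) = 0.
  α_2 = 10: Horner steps 12 → 10, so m(10) = 10.
  α_3 = 5: Horner steps 12 → 2, so m(5) = 2.
  α_4 = 4: Horner steps 12 → 3, so m(4) = 3.
  α_5 = 9: Horner steps 12 → 11, so m(9) = 11.
Codeword c = [0, 10, 2, 3, 11] ∈ F_13^5.


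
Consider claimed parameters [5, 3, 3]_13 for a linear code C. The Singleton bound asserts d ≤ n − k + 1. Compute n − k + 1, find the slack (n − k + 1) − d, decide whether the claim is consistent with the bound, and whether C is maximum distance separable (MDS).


Singleton RHS = n − k + 1 = 3, slack = 0, bound satisfied, MDS.

Singleton bound: d ≤ n − k + 1.
Here n = 5, k = 3, so n − k + 1 = 3.
Given d = 3, check d ≤ 3: YES.
Slack = (n − k + 1) − d = 0.
The code is MDS (slack = 0).
Description: the claimed parameters are [5, 3, 3]_13; such a code would be MDS (meets Singleton bound).


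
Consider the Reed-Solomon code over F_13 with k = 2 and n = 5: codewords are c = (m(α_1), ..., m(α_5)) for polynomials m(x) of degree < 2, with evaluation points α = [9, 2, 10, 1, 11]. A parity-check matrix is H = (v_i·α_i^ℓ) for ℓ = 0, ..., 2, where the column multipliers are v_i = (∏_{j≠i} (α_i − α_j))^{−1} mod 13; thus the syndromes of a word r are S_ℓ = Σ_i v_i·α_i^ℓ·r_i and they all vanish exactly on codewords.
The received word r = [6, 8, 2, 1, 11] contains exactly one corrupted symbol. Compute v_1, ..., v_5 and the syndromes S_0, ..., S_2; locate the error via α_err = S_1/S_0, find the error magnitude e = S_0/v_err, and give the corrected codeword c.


S = (3, 3, 3), error at position 4, error magnitude e = 2, c = [6, 8, 2, 12, 11].

Step 1: column multipliers v_i = (∏_{j≠i}(α_i − α_j))^{−1} mod 13.
  i = 1 (α = 9): (9−2)(9−10)(9−1)(9−11) = 7·(−1)·8·(−2) = 112 ≡ 8, so v_1 = 8^{−1} = 5 (mod 13).
  i = 2 (α = 2): (2−9)(2−10)(2−1)(2−11) = (−7)·(−8)·1·(−9) = −504 ≡ 3, so v_2 = 3^{−1} = 9 (mod 13).
  i = 3 (α = 10): (10−9)(10−2)(10−1)(10−11) = 1·8·9·(−1) = −72 ≡ 6, so v_3 = 6^{−1} = 11 (mod 13).
  i = 4 (α = 1): (1−9)(1−2)(1−10)(1−11) = (−8)·(−1)·(−9)·(−10) = 720 ≡ 5, so v_4 = 5^{−1} = 8 (mod 13).
  i = 5 (α = 11): (11−9)(11−2)(11−10)(11−1) = 2·9·1·10 = 180 ≡ 11, so v_5 = 11^{−1} = 6 (mod 13).
  v = [5, 9, 11, 8, 6].
Step 2: syndromes of r = [6, 8, 2, 1, 11] (all sums mod 13).
  S_0 = Σ v_i r_i = 5·6 + 9·8 + 11·2 + 8·1 + 6·11 = 198 ≡ 3.
  S_1 = Σ v_i α_i r_i = 5·9·6 + 9·2·8 + 11·10·2 + 8·1·1 + 6·11·11 = 1368 ≡ 3.
  α_i^2 mod 13 = [3, 4, 9, 1, 4].
  S_2 = Σ v_i α_i^2 r_i = 5·3·6 + 9·4·8 + 11·9·2 + 8·1·1 + 6·4·11 = 848 ≡ 3.
  S = (3, 3, 3) ≠ 0, so r is not a codeword (an error is present).
Step 3: locate the error. For a single error e at position i, S_ℓ = v_i·e·α_i^ℓ, so α_err = S_1/S_0.
  S_0^{−1} = 3^{−1} = 9 (mod 13), so α_err = 3·9 = 27 ≡ 1 = α_4. Error position i = 4.
  Consistency check: S_2/S_1 = 3·9 = 27 ≡ 1 = α_err ✓ (single-error assumption holds).
Step 4: error magnitude e = S_0/v_4 = S_0·∏_{j≠4}(α_4 − α_j) = 3·5 = 15 ≡ 2 (mod 13).
Step 5: correct position 4: c_4 = r_4 − e = 1 − 2 ≡ 12 (mod 13). Hence c = [6, 8, 2, 12, 11].
  Check: interpolating c through the α_i gives m(x) = 3 + 9·x (degree < 2) with m(α_i) = c_i for every i, so c is indeed a codeword.


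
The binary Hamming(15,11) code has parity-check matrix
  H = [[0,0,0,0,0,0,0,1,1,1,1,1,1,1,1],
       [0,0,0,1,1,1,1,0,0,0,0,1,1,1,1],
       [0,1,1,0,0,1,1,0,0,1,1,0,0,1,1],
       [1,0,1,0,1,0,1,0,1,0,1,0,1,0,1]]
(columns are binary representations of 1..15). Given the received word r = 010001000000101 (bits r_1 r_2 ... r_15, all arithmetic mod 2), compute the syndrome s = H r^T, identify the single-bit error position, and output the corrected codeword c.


s = (0, 1, 1, 0)^T, error position = 6, corrected codeword c = 010000000000101

Compute s = H r^T mod 2 one row at a time:
  s_1 = 0 + 0 + 0 + 0 + 0 + 1 + 0 + 1 = 2 ≡ 0 (mod 2).
  s_2 = 0 + 0 + 1 + 0 + 0 + 1 + 0 + 1 = 3 ≡ 1 (mod 2).
  s_3 = 1 + 0 + 1 + 0 + 0 + 0 + 0 + 1 = 3 ≡ 1 (mod 2).
  s_4 = 0 + 0 + 0 + 0 + 0 + 0 + 1 + 1 = 2 ≡ 0 (mod 2).
s = (0, 1, 1, 0)^T — this equals column 6 of H (binary 0110), so error is at position 6.
Correct: flip bit 6 of r = 010001000000101 to get c = 010000000000101.


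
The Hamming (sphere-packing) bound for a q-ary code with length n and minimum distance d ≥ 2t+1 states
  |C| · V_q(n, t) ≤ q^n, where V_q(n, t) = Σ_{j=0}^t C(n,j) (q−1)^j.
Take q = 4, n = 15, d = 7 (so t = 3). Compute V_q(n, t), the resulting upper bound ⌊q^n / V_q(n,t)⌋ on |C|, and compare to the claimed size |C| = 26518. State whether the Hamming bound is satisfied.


V_q(n, t) = 13276, q^n = 1073741824, Hamming bound = 80878, |C| = 26518 ≤ bound (satisfied).

Step 1: Compute V_q(n, t) = Σ_{j=0}^3 C(n, j) (q−1)^j.
  j = 0: C(15,0)·(3)^0 = 1·1 = 1.
  j = 1: C(15,1)·(3)^1 = 15·3 = 45.
  j = 2: C(15,2)·(3)^2 = 105·9 = 945.
  j = 3: C(15,3)·(3)^3 = 455·27 = 12285.
  V_q(n, t) = 1 + 45 + 945 + 12285 = 13276.
Step 2: q^n = 4^15 = 1073741824.
Step 3: Hamming bound ⌊q^n / V_q(n,t)⌋ = ⌊1073741824/13276⌋ = 80878.
Step 4: Compare |C| = 26518 to 80878: satisfied.
The claimed |C| lies below the Hamming bound.


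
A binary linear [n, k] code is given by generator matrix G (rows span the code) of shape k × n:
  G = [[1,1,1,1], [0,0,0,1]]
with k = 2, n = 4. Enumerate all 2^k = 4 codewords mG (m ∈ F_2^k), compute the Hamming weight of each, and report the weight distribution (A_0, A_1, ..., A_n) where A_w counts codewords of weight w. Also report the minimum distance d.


Weight distribution: A_0 = 1, A_1 = 1, A_3 = 1, A_4 = 1. Minimum distance d = 1.

Enumerate all 2^2 = 4 messages m ∈ F_2^2.
For each, compute codeword c = mG in F_2^4, then tally its weight.
  m = 00 → c = 0000, weight = 0.
  m = 10 → c = 1111, weight = 4.
  m = 01 → c = 0001, weight = 1.
  m = 11 → c = 1110, weight = 3.
Tally weights:
  weight 0: 1 codewords.
  weight 1: 1 codewords.
  weight 3: 1 codewords.
  weight 4: 1 codewords.
Minimum distance d = smallest w > 0 with A_w > 0 = 1.
Sanity: Σ A_w = 4 = 2^2 = 4 ✓.


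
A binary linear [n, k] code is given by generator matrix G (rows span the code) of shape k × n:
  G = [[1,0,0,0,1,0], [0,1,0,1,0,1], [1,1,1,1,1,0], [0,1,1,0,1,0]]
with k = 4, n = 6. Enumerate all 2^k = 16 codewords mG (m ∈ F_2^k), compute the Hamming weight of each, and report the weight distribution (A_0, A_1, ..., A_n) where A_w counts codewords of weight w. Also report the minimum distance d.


Weight distribution: A_0 = 1, A_2 = 4, A_3 = 6, A_4 = 3, A_5 = 2. Minimum distance d = 2.

Enumerate all 2^4 = 16 messages m ∈ F_2^4.
For each, compute codeword c = mG in F_2^6, then tally its weight.
  m = 0000 → c = 000000, weight = 0.
  m = 1000 → c = 100010, weight = 2.
  m = 0100 → c = 010101, weight = 3.
  m = 1100 → c = 110111, weight = 5.
  m = 0010 → c = 111110, weight = 5.
  m = 1010 → c = 011100, weight = 3.
  m = 0110 → c = 101011, weight = 4.
  m = 1110 → c = 001001, weight = 2.
  m = 0001 → c = 011010, weight = 3.
  m = 1001 → c = 111000, weight = 3.
  m = 0101 → c = 001111, weight = 4.
  m = 1101 → c = 101101, weight = 4.
  m = 0011 → c = 100100, weight = 2.
  m = 1011 → c = 000110, weight = 2.
  m = 0111 → c = 110001, weight = 3.
  m = 1111 → c = 010011, weight = 3.
Tally weights:
  weight 0: 1 codewords.
  weight 2: 4 codewords.
  weight 3: 6 codewords.
  weight 4: 3 codewords.
  weight 5: 2 codewords.
Minimum distance d = smallest w > 0 with A_w > 0 = 2.
Sanity: Σ A_w = 16 = 2^4 = 16 ✓.


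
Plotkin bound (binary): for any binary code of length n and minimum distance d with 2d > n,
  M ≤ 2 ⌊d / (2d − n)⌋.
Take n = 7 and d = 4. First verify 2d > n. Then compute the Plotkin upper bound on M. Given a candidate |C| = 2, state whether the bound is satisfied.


Plotkin bound M ≤ 8; given |C| = 2 ≤ bound (satisfied).

Check applicability: 2d = 8, n = 7.
2d − n = 1 > 0, so Plotkin applies.
Compute d/(2d−n) = 4/1 ≈ 4.0000.
⌊d/(2d−n)⌋ = 4.
Plotkin bound: M ≤ 2·4 = 8.
Given |C| = 2, check: satisfied.
This |C| is below the Plotkin bound.


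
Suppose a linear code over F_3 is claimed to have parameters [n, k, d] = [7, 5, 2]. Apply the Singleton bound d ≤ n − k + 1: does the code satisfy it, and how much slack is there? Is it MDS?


Singleton RHS = n − k + 1 = 3, slack = 1, bound satisfied, not MDS.

Singleton bound: d ≤ n − k + 1.
Here n = 7, k = 5, so n − k + 1 = 3.
Given d = 2, check d ≤ 3: YES.
Slack = (n − k + 1) − d = 1.
The code is NOT MDS (slack = 1 > 0).
Description: the claimed parameters are [7, 5, 2]_3; such a code would be non-MDS.


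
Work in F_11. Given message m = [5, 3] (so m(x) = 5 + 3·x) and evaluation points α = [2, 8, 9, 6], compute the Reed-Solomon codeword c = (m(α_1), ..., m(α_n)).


c = [0, 7, 10, 1]

Message polynomial: m(x) = 5 + 3·x (mod 11).
For each evaluation point α_i, compute m(α_i) mod 11:
  α_1 = 2: Horner steps 3 → 0, so m(2) = 0.
  α_2 = 8: Horner steps 3 → 7, so m(8) = 7.
  α_3 = 9: Horner steps 3 → 10, so m(9) = 10.
  α_4 = 6: Horner steps 3 → 1, so m(6) = 1.
Codeword c = [0, 7, 10, 1] ∈ F_11^4.


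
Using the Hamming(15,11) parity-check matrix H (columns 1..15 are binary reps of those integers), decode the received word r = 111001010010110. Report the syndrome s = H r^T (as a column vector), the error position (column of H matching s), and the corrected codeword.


s = (0, 1, 1, 0)^T, error position = 6, corrected codeword c = 111000010010110

Compute s = H r^T mod 2 one row at a time:
  s_1 = 1 + 0 + 0 + 1 + 0 + 1 + 1 + 0 = 4 ≡ 0 (mod 2).
  s_2 = 0 + 0 + 1 + 0 + 0 + 1 + 1 + 0 = 3 ≡ 1 (mod 2).
  s_3 = 1 + 1 + 1 + 0 + 0 + 1 + 1 + 0 = 5 ≡ 1 (mod 2).
  s_4 = 1 + 1 + 0 + 0 + 0 + 1 + 1 + 0 = 4 ≡ 0 (mod 2).
s = (0, 1, 1, 0)^T — this equals column 6 of H (binary 0110), so error is at position 6.
Correct: flip bit 6 of r = 111001010010110 to get c = 111000010010110.


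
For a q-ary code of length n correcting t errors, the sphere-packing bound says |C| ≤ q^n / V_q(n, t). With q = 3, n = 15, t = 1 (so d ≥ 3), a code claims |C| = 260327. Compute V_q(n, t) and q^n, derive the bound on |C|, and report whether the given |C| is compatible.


V_q(n, t) = 31, q^n = 14348907, Hamming bound = 462867, |C| = 260327 ≤ bound (satisfied).

Step 1: Compute V_q(n, t) = Σ_{j=0}^1 C(n, j) (q−1)^j.
  j = 0: C(15,0)·(2)^0 = 1·1 = 1.
  j = 1: C(15,1)·(2)^1 = 15·2 = 30.
  V_q(n, t) = 1 + 30 = 31.
Step 2: q^n = 3^15 = 14348907.
Step 3: Hamming bound ⌊q^n / V_q(n,t)⌋ = ⌊14348907/31⌋ = 462867.
Step 4: Compare |C| = 260327 to 462867: satisfied.
The claimed |C| lies below the Hamming bound.


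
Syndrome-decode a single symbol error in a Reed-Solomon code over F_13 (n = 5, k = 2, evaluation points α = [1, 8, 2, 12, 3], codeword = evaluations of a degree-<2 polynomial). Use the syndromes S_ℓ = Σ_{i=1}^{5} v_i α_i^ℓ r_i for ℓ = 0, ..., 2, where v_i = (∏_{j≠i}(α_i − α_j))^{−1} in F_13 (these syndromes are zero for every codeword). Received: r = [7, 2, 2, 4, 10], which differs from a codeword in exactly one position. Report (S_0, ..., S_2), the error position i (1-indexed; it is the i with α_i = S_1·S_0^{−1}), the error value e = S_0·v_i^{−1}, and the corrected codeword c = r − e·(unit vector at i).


S = (6, 9, 7), error at position 2, error magnitude e = 4, c = [7, 11, 2, 4, 10].

Step 1: column multipliers v_i = (∏_{j≠i}(α_i − α_j))^{−1} mod 13.
  i = 1 (α = 1): (1−8)(1−2)(1−12)(1−3) = (−7)·(−1)·(−11)·(−2) = 154 ≡ 11, so v_1 = 11^{−1} = 6 (mod 13).
  i = 2 (α = 8): (8−1)(8−2)(8−12)(8−3) = 7·6·(−4)·5 = −840 ≡ 5, so v_2 = 5^{−1} = 8 (mod 13).
  i = 3 (α = 2): (2−1)(2−8)(2−12)(2−3) = 1·(−6)·(−10)·(−1) = −60 ≡ 5, so v_3 = 5^{−1} = 8 (mod 13).
  i = 4 (α = 12): (12−1)(12−8)(12−2)(12−3) = 11·4·10·9 = 3960 ≡ 8, so v_4 = 8^{−1} = 5 (mod 13).
  i = 5 (α = 3): (3−1)(3−8)(3−2)(3−12) = 2·(−5)·1·(−9) = 90 ≡ 12, so v_5 = 12^{−1} = 12 (mod 13).
  v = [6, 8, 8, 5, 12].
Step 2: syndromes of r = [7, 2, 2, 4, 10] (all sums mod 13).
  S_0 = Σ v_i r_i = 6·7 + 8·2 + 8·2 + 5·4 + 12·10 = 214 ≡ 6.
  S_1 = Σ v_i α_i r_i = 6·1·7 + 8·8·2 + 8·2·2 + 5·12·4 + 12·3·10 = 802 ≡ 9.
  α_i^2 mod 13 = [1, 12, 4, 1, 9].
  S_2 = Σ v_i α_i^2 r_i = 6·1·7 + 8·12·2 + 8·4·2 + 5·1·4 + 12·9·10 = 1398 ≡ 7.
  S = (6, 9, 7) ≠ 0, so r is not a codeword (an error is present).
Step 3: locate the error. For a single error e at position i, S_ℓ = v_i·e·α_i^ℓ, so α_err = S_1/S_0.
  S_0^{−1} = 6^{−1} = 11 (mod 13), so α_err = 9·11 = 99 ≡ 8 = α_2. Error position i = 2.
  Consistency check: S_2/S_1 = 7·3 = 21 ≡ 8 = α_err ✓ (single-error assumption holds).
Step 4: error magnitude e = S_0/v_2 = S_0·∏_{j≠2}(α_2 − α_j) = 6·5 = 30 ≡ 4 (mod 13).
Step 5: correct position 2: c_2 = r_2 − e = 2 − 4 ≡ 11 (mod 13). Hence c = [7, 11, 2, 4, 10].
  Check: interpolating c through the α_i gives m(x) = 12 + 8·x (degree < 2) with m(α_i) = c_i for every i, so c is indeed a codeword.


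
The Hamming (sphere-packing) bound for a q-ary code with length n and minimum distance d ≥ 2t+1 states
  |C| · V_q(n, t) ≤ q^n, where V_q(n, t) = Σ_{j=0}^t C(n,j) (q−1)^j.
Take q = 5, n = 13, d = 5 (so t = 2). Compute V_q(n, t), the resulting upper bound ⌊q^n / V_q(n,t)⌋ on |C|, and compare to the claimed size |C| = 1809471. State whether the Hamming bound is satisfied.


V_q(n, t) = 1301, q^n = 1220703125, Hamming bound = 938280, |C| = 1809471 > bound (violated).

Step 1: Compute V_q(n, t) = Σ_{j=0}^2 C(n, j) (q−1)^j.
  j = 0: C(13,0)·(4)^0 = 1·1 = 1.
  j = 1: C(13,1)·(4)^1 = 13·4 = 52.
  j = 2: C(13,2)·(4)^2 = 78·16 = 1248.
  V_q(n, t) = 1 + 52 + 1248 = 1301.
Step 2: q^n = 5^13 = 1220703125.
Step 3: Hamming bound ⌊q^n / V_q(n,t)⌋ = ⌊1220703125/1301⌋ = 938280.
Step 4: Compare |C| = 1809471 to 938280: violated.
The claimed |C| lies above the Hamming bound, so no 5-ary code of length 13 with d ≥ 5 can have 1809471 codewords.


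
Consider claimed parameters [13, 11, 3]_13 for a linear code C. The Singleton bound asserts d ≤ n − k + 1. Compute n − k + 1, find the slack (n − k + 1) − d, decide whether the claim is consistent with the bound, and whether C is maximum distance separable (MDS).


Singleton RHS = n − k + 1 = 3, slack = 0, bound satisfied, MDS.

Singleton bound: d ≤ n − k + 1.
Here n = 13, k = 11, so n − k + 1 = 3.
Given d = 3, check d ≤ 3: YES.
Slack = (n − k + 1) − d = 0.
The code is MDS (slack = 0).
Description: the claimed parameters are [13, 11, 3]_13; such a code would be MDS (meets Singleton bound).


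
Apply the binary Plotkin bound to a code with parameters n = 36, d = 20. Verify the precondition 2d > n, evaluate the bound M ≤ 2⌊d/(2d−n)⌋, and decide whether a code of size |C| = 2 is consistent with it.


Plotkin bound M ≤ 10; given |C| = 2 ≤ bound (satisfied).

Check applicability: 2d = 40, n = 36.
2d − n = 4 > 0, so Plotkin applies.
Compute d/(2d−n) = 20/4 ≈ 5.0000.
⌊d/(2d−n)⌋ = 5.
Plotkin bound: M ≤ 2·5 = 10.
Given |C| = 2, check: satisfied.
This |C| is below the Plotkin bound.


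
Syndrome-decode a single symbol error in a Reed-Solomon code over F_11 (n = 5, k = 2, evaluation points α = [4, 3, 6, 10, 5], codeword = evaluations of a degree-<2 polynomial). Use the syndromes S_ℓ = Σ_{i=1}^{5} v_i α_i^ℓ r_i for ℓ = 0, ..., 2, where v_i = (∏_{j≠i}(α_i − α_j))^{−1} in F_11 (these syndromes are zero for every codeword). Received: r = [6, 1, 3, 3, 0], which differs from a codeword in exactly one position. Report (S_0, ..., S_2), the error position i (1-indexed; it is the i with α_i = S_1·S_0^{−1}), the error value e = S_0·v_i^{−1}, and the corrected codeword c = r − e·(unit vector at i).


S = (1, 6, 3), error at position 3, error magnitude e = 9, c = [6, 1, 5, 3, 0].

Step 1: column multipliers v_i = (∏_{j≠i}(α_i − α_j))^{−1} mod 11.
  i = 1 (α = 4): (4−3)(4−6)(4−10)(4−5) = 1·(−2)·(−6)·(−1) = −12 ≡ 10, so v_1 = 10^{−1} = 10 (mod 11).
  i = 2 (α = 3): (3−4)(3−6)(3−10)(3−5) = (−1)·(−3)·(−7)·(−2) = 42 ≡ 9, so v_2 = 9^{−1} = 5 (mod 11).
  i = 3 (α = 6): (6−4)(6−3)(6−10)(6−5) = 2·3·(−4)·1 = −24 ≡ 9, so v_3 = 9^{−1} = 5 (mod 11).
  i = 4 (α = 10): (10−4)(10−3)(10−6)(10−5) = 6·7·4·5 = 840 ≡ 4, so v_4 = 4^{−1} = 3 (mod 11).
  i = 5 (α = 5): (5−4)(5−3)(5−6)(5−10) = 1·2·(−1)·(−5) = 10 ≡ 10, so v_5 = 10^{−1} = 10 (mod 11).
  v = [10, 5, 5, 3, 10].
Step 2: syndromes of r = [6, 1, 3, 3, 0] (all sums mod 11).
  S_0 = Σ v_i r_i = 10·6 + 5·1 + 5·3 + 3·3 + 10·0 = 89 ≡ 1.
  S_1 = Σ v_i α_i r_i = 10·4·6 + 5·3·1 + 5·6·3 + 3·10·3 + 10·5·0 = 435 ≡ 6.
  α_i^2 mod 11 = [5, 9, 3, 1, 3].
  S_2 = Σ v_i α_i^2 r_i = 10·5·6 + 5·9·1 + 5·3·3 + 3·1·3 + 10·3·0 = 399 ≡ 3.
  S = (1, 6, 3) ≠ 0, so r is not a codeword (an error is present).
Step 3: locate the error. For a single error e at position i, S_ℓ = v_i·e·α_i^ℓ, so α_err = S_1/S_0.
  S_0^{−1} = 1^{−1} = 1 (mod 11), so α_err = 6·1 = 6 ≡ 6 = α_3. Error position i = 3.
  Consistency check: S_2/S_1 = 3·2 = 6 ≡ 6 = α_err ✓ (single-error assumption holds).
Step 4: error magnitude e = S_0/v_3 = S_0·∏_{j≠3}(α_3 − α_j) = 1·9 = 9 ≡ 9 (mod 11).
Step 5: correct position 3: c_3 = r_3 − e = 3 − 9 ≡ 5 (mod 11). Hence c = [6, 1, 5, 3, 0].
  Check: interpolating c through the α_i gives m(x) = 8 + 5·x (degree < 2) with m(α_i) = c_i for every i, so c is indeed a codeword.


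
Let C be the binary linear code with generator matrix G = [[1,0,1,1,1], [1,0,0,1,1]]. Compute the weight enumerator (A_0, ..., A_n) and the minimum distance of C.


Weight distribution: A_0 = 1, A_1 = 1, A_3 = 1, A_4 = 1. Minimum distance d = 1.

Enumerate all 2^2 = 4 messages m ∈ F_2^2.
For each, compute codeword c = mG in F_2^5, then tally its weight.
  m = 00 → c = 00000, weight = 0.
  m = 10 → c = 10111, weight = 4.
  m = 01 → c = 10011, weight = 3.
  m = 11 → c = 00100, weight = 1.
Tally weights:
  weight 0: 1 codewords.
  weight 1: 1 codewords.
  weight 3: 1 codewords.
  weight 4: 1 codewords.
Minimum distance d = smallest w > 0 with A_w > 0 = 1.
Sanity: Σ A_w = 4 = 2^2 = 4 ✓.


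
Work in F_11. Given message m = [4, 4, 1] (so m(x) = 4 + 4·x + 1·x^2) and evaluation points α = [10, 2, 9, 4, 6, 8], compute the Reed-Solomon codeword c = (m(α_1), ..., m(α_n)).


c = [1, 5, 0, 3, 9, 1]

Message polynomial: m(x) = 4 + 4·x + 1·x^2 (mod 11).
For each evaluation point α_i, compute m(α_i) mod 11:
  α_1 = 10: Horner steps 1 → 3 → 1, so m(10) = 1.
  α_2 = 2: Horner steps 1 → 6 → 5, so m(2) = 5.
  α_3 = 9: Horner steps 1 → 2 → 0, so m(9) = 0.
  α_4 = 4: Horner steps 1 → 8 → 3, so m(4) = 3.
  α_5 = 6: Horner steps 1 → 10 → 9, so m(6) = 9.
  α_6 = 8: Horner steps 1 → 1 → 1, so m(8) = 1.
Codeword c = [1, 5, 0, 3, 9, 1] ∈ F_11^6.


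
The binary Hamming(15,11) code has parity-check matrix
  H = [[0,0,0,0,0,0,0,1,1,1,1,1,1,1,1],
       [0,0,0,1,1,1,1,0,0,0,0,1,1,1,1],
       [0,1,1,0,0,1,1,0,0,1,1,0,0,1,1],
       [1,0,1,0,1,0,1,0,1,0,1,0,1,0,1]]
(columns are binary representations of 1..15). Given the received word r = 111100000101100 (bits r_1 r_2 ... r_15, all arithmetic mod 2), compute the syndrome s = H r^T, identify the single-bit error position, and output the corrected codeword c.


s = (1, 1, 1, 1)^T, error position = 15, corrected codeword c = 111100000101101

Compute s = H r^T mod 2 one row at a time:
  s_1 = 0 + 0 + 1 + 0 + 1 + 1 + 0 + 0 = 3 ≡ 1 (mod 2).
  s_2 = 1 + 0 + 0 + 0 + 1 + 1 + 0 + 0 = 3 ≡ 1 (mod 2).
  s_3 = 1 + 1 + 0 + 0 + 1 + 0 + 0 + 0 = 3 ≡ 1 (mod 2).
  s_4 = 1 + 1 + 0 + 0 + 0 + 0 + 1 + 0 = 3 ≡ 1 (mod 2).
s = (1, 1, 1, 1)^T — this equals column 15 of H (binary 1111), so error is at position 15.
Correct: flip bit 15 of r = 111100000101100 to get c = 111100000101101.


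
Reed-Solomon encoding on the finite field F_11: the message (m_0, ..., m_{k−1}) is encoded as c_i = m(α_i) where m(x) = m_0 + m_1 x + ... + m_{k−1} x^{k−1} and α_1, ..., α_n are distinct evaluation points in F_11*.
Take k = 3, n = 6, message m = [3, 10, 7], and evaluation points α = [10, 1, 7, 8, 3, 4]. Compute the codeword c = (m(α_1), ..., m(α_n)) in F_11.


c = [0, 9, 9, 3, 8, 1]

Message polynomial: m(x) = 3 + 10·x + 7·x^2 (mod 11).
For each evaluation point α_i, compute m(α_i) mod 11:
  α_1 = 10: Horner steps 7 → 3 → 0, so m(10) = 0.
  α_2 = 1: Horner steps 7 → 6 → 9, so m(1) = 9.
  α_3 = 7: Horner steps 7 → 4 → 9, so m(7) = 9.
  α_4 = 8: Horner steps 7 → 0 → 3, so m(8) = 3.
  α_5 = 3: Horner steps 7 → 9 → 8, so m(3) = 8.
  α_6 = 4: Horner steps 7 → 5 → 1, so m(4) = 1.
Codeword c = [0, 9, 9, 3, 8, 1] ∈ F_11^6.


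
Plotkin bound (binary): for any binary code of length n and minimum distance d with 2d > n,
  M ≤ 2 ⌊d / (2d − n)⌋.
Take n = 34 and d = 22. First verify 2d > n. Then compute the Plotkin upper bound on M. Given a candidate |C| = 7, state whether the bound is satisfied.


Plotkin bound M ≤ 4; given |C| = 7 > bound (violated).

Check applicability: 2d = 44, n = 34.
2d − n = 10 > 0, so Plotkin applies.
Compute d/(2d−n) = 22/10 ≈ 2.2000.
⌊d/(2d−n)⌋ = 2.
Plotkin bound: M ≤ 2·2 = 4.
Given |C| = 7, check: VIOLATED.
This |C| is above the Plotkin bound, so no binary code with n = 34, d = 22 and 7 codewords exists.


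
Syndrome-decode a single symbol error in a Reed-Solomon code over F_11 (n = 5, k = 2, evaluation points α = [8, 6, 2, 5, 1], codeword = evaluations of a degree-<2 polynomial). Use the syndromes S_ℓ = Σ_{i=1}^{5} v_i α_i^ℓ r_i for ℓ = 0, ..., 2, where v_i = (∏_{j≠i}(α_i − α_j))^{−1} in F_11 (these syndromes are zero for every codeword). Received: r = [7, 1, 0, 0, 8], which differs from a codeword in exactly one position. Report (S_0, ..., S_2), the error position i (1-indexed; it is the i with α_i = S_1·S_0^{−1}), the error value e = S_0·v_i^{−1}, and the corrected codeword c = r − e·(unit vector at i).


S = (8, 7, 2), error at position 4, error magnitude e = 2, c = [7, 1, 0, 9, 8].

Step 1: column multipliers v_i = (∏_{j≠i}(α_i − α_j))^{−1} mod 11.
  i = 1 (α = 8): (8−6)(8−2)(8−5)(8−1) = 2·6·3·7 = 252 ≡ 10, so v_1 = 10^{−1} = 10 (mod 11).
  i = 2 (α = 6): (6−8)(6−2)(6−5)(6−1) = (−2)·4·1·5 = −40 ≡ 4, so v_2 = 4^{−1} = 3 (mod 11).
  i = 3 (α = 2): (2−8)(2−6)(2−5)(2−1) = (−6)·(−4)·(−3)·1 = −72 ≡ 5, so v_3 = 5^{−1} = 9 (mod 11).
  i = 4 (α = 5): (5−8)(5−6)(5−2)(5−1) = (−3)·(−1)·3·4 = 36 ≡ 3, so v_4 = 3^{−1} = 4 (mod 11).
  i = 5 (α = 1): (1−8)(1−6)(1−2)(1−5) = (−7)·(−5)·(−1)·(−4) = 140 ≡ 8, so v_5 = 8^{−1} = 7 (mod 11).
  v = [10, 3, 9, 4, 7].
Step 2: syndromes of r = [7, 1, 0, 0, 8] (all sums mod 11).
  S_0 = Σ v_i r_i = 10·7 + 3·1 + 9·0 + 4·0 + 7·8 = 129 ≡ 8.
  S_1 = Σ v_i α_i r_i = 10·8·7 + 3·6·1 + 9·2·0 + 4·5·0 + 7·1·8 = 634 ≡ 7.
  α_i^2 mod 11 = [9, 3, 4, 3, 1].
  S_2 = Σ v_i α_i^2 r_i = 10·9·7 + 3·3·1 + 9·4·0 + 4·3·0 + 7·1·8 = 695 ≡ 2.
  S = (8, 7, 2) ≠ 0, so r is not a codeword (an error is present).
Step 3: locate the error. For a single error e at position i, S_ℓ = v_i·e·α_i^ℓ, so α_err = S_1/S_0.
  S_0^{−1} = 8^{−1} = 7 (mod 11), so α_err = 7·7 = 49 ≡ 5 = α_4. Error position i = 4.
  Consistency check: S_2/S_1 = 2·8 = 16 ≡ 5 = α_err ✓ (single-error assumption holds).
Step 4: error magnitude e = S_0/v_4 = S_0·∏_{j≠4}(α_4 − α_j) = 8·3 = 24 ≡ 2 (mod 11).
Step 5: correct position 4: c_4 = r_4 − e = 0 − 2 ≡ 9 (mod 11). Hence c = [7, 1, 0, 9, 8].
  Check: interpolating c through the α_i gives m(x) = 5 + 3·x (degree < 2) with m(α_i) = c_i for every i, so c is indeed a codeword.


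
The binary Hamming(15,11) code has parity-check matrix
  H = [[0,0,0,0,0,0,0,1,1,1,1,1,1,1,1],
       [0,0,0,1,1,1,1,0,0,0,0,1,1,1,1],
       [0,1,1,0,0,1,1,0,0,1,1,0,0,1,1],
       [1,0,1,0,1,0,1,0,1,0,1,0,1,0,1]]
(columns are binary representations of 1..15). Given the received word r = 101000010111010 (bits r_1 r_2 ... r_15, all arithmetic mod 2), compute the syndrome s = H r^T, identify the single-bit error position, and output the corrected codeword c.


s = (1, 0, 0, 1)^T, error position = 9, corrected codeword c = 101000011111010

Compute s = H r^T mod 2 one row at a time:
  s_1 = 1 + 0 + 1 + 1 + 1 + 0 + 1 + 0 = 5 ≡ 1 (mod 2).
  s_2 = 0 + 0 + 0 + 0 + 1 + 0 + 1 + 0 = 2 ≡ 0 (mod 2).
  s_3 = 0 + 1 + 0 + 0 + 1 + 1 + 1 + 0 = 4 ≡ 0 (mod 2).
  s_4 = 1 + 1 + 0 + 0 + 0 + 1 + 0 + 0 = 3 ≡ 1 (mod 2).
s = (1, 0, 0, 1)^T — this equals column 9 of H (binary 1001), so error is at position 9.
Correct: flip bit 9 of r = 101000010111010 to get c = 101000011111010.


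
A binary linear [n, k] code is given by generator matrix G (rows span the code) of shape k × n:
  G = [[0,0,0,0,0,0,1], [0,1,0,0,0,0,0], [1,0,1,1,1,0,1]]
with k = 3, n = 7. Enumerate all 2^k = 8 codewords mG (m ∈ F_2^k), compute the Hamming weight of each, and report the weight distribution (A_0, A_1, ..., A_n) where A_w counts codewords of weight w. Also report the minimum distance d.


Weight distribution: A_0 = 1, A_1 = 2, A_2 = 1, A_4 = 1, A_5 = 2, A_6 = 1. Minimum distance d = 1.

Enumerate all 2^3 = 8 messages m ∈ F_2^3.
For each, compute codeword c = mG in F_2^7, then tally its weight.
  m = 000 → c = 0000000, weight = 0.
  m = 100 → c = 0000001, weight = 1.
  m = 010 → c = 0100000, weight = 1.
  m = 110 → c = 0100001, weight = 2.
  m = 001 → c = 1011101, weight = 5.
  m = 101 → c = 1011100, weight = 4.
  m = 011 → c = 1111101, weight = 6.
  m = 111 → c = 1111100, weight = 5.
Tally weights:
  weight 0: 1 codewords.
  weight 1: 2 codewords.
  weight 2: 1 codewords.
  weight 4: 1 codewords.
  weight 5: 2 codewords.
  weight 6: 1 codewords.
Minimum distance d = smallest w > 0 with A_w > 0 = 1.
Sanity: Σ A_w = 8 = 2^3 = 8 ✓.


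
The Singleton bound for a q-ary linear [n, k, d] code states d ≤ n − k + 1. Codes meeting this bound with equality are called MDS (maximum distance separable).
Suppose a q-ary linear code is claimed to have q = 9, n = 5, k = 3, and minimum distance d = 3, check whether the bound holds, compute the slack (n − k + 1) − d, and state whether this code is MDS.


Singleton RHS = n − k + 1 = 3, slack = 0, bound satisfied, MDS.

Singleton bound: d ≤ n − k + 1.
Here n = 5, k = 3, so n − k + 1 = 3.
Given d = 3, check d ≤ 3: YES.
Slack = (n − k + 1) − d = 0.
The code is MDS (slack = 0).
Description: the claimed parameters are [5, 3, 3]_9; such a code would be MDS (meets Singleton bound).


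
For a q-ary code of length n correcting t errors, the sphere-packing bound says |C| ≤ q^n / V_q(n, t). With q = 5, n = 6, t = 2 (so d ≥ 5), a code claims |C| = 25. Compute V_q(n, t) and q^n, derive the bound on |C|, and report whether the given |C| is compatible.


V_q(n, t) = 265, q^n = 15625, Hamming bound = 58, |C| = 25 ≤ bound (satisfied).

Step 1: Compute V_q(n, t) = Σ_{j=0}^2 C(n, j) (q−1)^j.
  j = 0: C(6,0)·(4)^0 = 1·1 = 1.
  j = 1: C(6,1)·(4)^1 = 6·4 = 24.
  j = 2: C(6,2)·(4)^2 = 15·16 = 240.
  V_q(n, t) = 1 + 24 + 240 = 265.
Step 2: q^n = 5^6 = 15625.
Step 3: Hamming bound ⌊q^n / V_q(n,t)⌋ = ⌊15625/265⌋ = 58.
Step 4: Compare |C| = 25 to 58: satisfied.
The claimed |C| lies below the Hamming bound.


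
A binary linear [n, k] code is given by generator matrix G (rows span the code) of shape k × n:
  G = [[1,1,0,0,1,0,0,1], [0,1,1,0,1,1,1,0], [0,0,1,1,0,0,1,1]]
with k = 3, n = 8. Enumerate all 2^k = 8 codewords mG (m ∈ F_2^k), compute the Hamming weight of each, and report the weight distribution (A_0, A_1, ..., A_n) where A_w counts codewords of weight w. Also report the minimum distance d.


Weight distribution: A_0 = 1, A_3 = 1, A_4 = 2, A_5 = 3, A_6 = 1. Minimum distance d = 3.

Enumerate all 2^3 = 8 messages m ∈ F_2^3.
For each, compute codeword c = mG in F_2^8, then tally its weight.
  m = 000 → c = 00000000, weight = 0.
  m = 100 → c = 11001001, weight = 4.
  m = 010 → c = 01101110, weight = 5.
  m = 110 → c = 10100111, weight = 5.
  m = 001 → c = 00110011, weight = 4.
  m = 101 → c = 11111010, weight = 6.
  m = 011 → c = 01011101, weight = 5.
  m = 111 → c = 10010100, weight = 3.
Tally weights:
  weight 0: 1 codewords.
  weight 3: 1 codewords.
  weight 4: 2 codewords.
  weight 5: 3 codewords.
  weight 6: 1 codewords.
Minimum distance d = smallest w > 0 with A_w > 0 = 3.
Sanity: Σ A_w = 8 = 2^3 = 8 ✓.


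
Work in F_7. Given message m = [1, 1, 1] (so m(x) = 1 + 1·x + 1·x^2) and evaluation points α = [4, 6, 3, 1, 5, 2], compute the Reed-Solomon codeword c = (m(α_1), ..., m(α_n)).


c = [0, 1, 6, 3, 3, 0]

Message polynomial: m(x) = 1 + 1·x + 1·x^2 (mod 7).
For each evaluation point α_i, compute m(α_i) mod 7:
  α_1 = 4: Horner steps 1 → 5 → 0, so m(4) = 0.
  α_2 = 6: Horner steps 1 → 0 → 1, so m(6) = 1.
  α_3 = 3: Horner steps 1 → 4 → 6, so m(3) = 6.
  α_4 = 1: Horner steps 1 → 2 → 3, so m(1) = 3.
  α_5 = 5: Horner steps 1 → 6 → 3, so m(5) = 3.
  α_6 = 2: Horner steps 1 → 3 → 0, so m(2) = 0.
Codeword c = [0, 1, 6, 3, 3, 0] ∈ F_7^6.


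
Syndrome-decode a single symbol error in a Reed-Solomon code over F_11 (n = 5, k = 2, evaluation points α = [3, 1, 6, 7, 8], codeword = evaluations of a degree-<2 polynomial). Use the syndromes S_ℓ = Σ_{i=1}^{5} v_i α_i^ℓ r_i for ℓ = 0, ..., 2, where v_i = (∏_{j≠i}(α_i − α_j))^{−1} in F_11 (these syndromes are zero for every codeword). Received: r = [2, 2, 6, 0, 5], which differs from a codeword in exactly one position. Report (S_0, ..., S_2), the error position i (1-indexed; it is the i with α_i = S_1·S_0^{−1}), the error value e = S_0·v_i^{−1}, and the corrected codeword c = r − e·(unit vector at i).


S = (5, 5, 5), error at position 2, error magnitude e = 10, c = [2, 3, 6, 0, 5].

Step 1: column multipliers v_i = (∏_{j≠i}(α_i − α_j))^{−1} mod 11.
  i = 1 (α = 3): (3−1)(3−6)(3−7)(3−8) = 2·(−3)·(−4)·(−5) = −120 ≡ 1, so v_1 = 1^{−1} = 1 (mod 11).
  i = 2 (α = 1): (1−3)(1−6)(1−7)(1−8) = (−2)·(−5)·(−6)·(−7) = 420 ≡ 2, so v_2 = 2^{−1} = 6 (mod 11).
  i = 3 (α = 6): (6−3)(6−1)(6−7)(6−8) = 3·5·(−1)·(−2) = 30 ≡ 8, so v_3 = 8^{−1} = 7 (mod 11).
  i = 4 (α = 7): (7−3)(7−1)(7−6)(7−8) = 4·6·1·(−1) = −24 ≡ 9, so v_4 = 9^{−1} = 5 (mod 11).
  i = 5 (α = 8): (8−3)(8−1)(8−6)(8−7) = 5·7·2·1 = 70 ≡ 4, so v_5 = 4^{−1} = 3 (mod 11).
  v = [1, 6, 7, 5, 3].
Step 2: syndromes of r = [2, 2, 6, 0, 5] (all sums mod 11).
  S_0 = Σ v_i r_i = 1·2 + 6·2 + 7·6 + 5·0 + 3·5 = 71 ≡ 5.
  S_1 = Σ v_i α_i r_i = 1·3·2 + 6·1·2 + 7·6·6 + 5·7·0 + 3·8·5 = 390 ≡ 5.
  α_i^2 mod 11 = [9, 1, 3, 5, 9].
  S_2 = Σ v_i α_i^2 r_i = 1·9·2 + 6·1·2 + 7·3·6 + 5·5·0 + 3·9·5 = 291 ≡ 5.
  S = (5, 5, 5) ≠ 0, so r is not a codeword (an error is present).
Step 3: locate the error. For a single error e at position i, S_ℓ = v_i·e·α_i^ℓ, so α_err = S_1/S_0.
  S_0^{−1} = 5^{−1} = 9 (mod 11), so α_err = 5·9 = 45 ≡ 1 = α_2. Error position i = 2.
  Consistency check: S_2/S_1 = 5·9 = 45 ≡ 1 = α_err ✓ (single-error assumption holds).
Step 4: error magnitude e = S_0/v_2 = S_0·∏_{j≠2}(α_2 − α_j) = 5·2 = 10 ≡ 10 (mod 11).
Step 5: correct position 2: c_2 = r_2 − e = 2 − 10 ≡ 3 (mod 11). Hence c = [2, 3, 6, 0, 5].
  Check: interpolating c through the α_i gives m(x) = 9 + 5·x (degree < 2) with m(α_i) = c_i for every i, so c is indeed a codeword.
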